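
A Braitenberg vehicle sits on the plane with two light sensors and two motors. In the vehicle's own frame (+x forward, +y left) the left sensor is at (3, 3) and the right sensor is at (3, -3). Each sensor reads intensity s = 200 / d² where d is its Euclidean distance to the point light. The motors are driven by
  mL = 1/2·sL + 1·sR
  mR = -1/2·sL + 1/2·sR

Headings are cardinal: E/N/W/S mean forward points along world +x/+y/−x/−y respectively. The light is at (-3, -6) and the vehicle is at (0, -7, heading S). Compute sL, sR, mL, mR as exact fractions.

50/13 25/2 375/26 225/52

left sensor world pos  = (3, -10); dL² = 52
right sensor world pos = (-3, -10); dR² = 16
sL = 200/52 = 50/13
sR = 200/16 = 25/2
mL = 1/2·sL + 1·sR = 375/26
mR = -1/2·sL + 1/2·sR = 225/52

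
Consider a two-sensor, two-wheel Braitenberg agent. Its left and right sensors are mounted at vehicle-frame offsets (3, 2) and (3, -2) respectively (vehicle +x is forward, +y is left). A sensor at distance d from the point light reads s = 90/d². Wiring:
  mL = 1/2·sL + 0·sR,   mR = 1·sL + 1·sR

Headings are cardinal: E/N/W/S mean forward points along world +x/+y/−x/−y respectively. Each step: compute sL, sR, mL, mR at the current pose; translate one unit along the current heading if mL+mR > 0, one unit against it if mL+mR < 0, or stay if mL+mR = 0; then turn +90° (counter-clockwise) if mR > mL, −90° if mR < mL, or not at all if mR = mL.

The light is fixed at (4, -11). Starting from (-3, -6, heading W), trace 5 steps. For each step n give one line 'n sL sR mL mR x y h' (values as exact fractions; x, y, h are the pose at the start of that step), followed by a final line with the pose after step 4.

0 90/109 90/149 45/109 23220/16241 -3 -6 W
1 9/4 45/52 9/8 81/26 -4 -6 S
2 90/61 90/29 45/61 8100/1769 -4 -7 E
3 9/13 45/37 9/26 918/481 -3 -7 N
4 90/109 90/149 45/109 23220/16241 -3 -6 W
final -4 -6 S

n=0: pose=(-3,-6,W); sL=90/109, sR=90/149; mL=45/109, mR=23220/16241; mL+mR=29925/16241 → advance +1; mR−mL=16515/16241 → turn +1·90°
n=1: pose=(-4,-6,S); sL=9/4, sR=45/52; mL=9/8, mR=81/26; mL+mR=441/104 → advance +1; mR−mL=207/104 → turn +1·90°
n=2: pose=(-4,-7,E); sL=90/61, sR=90/29; mL=45/61, mR=8100/1769; mL+mR=9405/1769 → advance +1; mR−mL=6795/1769 → turn +1·90°
n=3: pose=(-3,-7,N); sL=9/13, sR=45/37; mL=9/26, mR=918/481; mL+mR=2169/962 → advance +1; mR−mL=1503/962 → turn +1·90°
n=4: pose=(-3,-6,W); sL=90/109, sR=90/149; mL=45/109, mR=23220/16241; mL+mR=29925/16241 → advance +1; mR−mL=16515/16241 → turn +1·90°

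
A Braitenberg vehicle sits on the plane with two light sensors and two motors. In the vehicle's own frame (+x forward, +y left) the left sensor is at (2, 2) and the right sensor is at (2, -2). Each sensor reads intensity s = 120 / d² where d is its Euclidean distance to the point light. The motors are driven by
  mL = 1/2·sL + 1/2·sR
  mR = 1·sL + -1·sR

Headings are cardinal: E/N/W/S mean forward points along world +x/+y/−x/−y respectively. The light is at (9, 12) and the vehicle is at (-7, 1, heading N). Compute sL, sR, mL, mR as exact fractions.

8/27 120/277 2728/7479 -1024/7479

left sensor world pos  = (-9, 3); dL² = 405
right sensor world pos = (-5, 3); dR² = 277
sL = 120/405 = 8/27
sR = 120/277 = 120/277
mL = 1/2·sL + 1/2·sR = 2728/7479
mR = 1·sL + -1·sR = -1024/7479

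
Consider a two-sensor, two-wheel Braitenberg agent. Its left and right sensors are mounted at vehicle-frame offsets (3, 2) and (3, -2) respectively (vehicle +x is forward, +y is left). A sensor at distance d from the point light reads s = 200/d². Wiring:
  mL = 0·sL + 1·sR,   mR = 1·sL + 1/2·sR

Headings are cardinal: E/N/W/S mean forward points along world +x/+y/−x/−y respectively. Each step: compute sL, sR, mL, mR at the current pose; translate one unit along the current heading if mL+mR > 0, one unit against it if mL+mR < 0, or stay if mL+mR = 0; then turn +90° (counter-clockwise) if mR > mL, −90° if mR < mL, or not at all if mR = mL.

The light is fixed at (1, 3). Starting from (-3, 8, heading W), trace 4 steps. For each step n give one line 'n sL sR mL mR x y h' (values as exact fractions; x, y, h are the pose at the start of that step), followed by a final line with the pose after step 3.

n=0: pose=(-3,8,W); sL=100/29, sR=100/49; mL=100/49, mR=6350/1421; mL+mR=9250/1421 → advance +1; mR−mL=3450/1421 → turn +1·90°
n=1: pose=(-4,8,S); sL=200/13, sR=200/53; mL=200/53, mR=11900/689; mL+mR=14500/689 → advance +1; mR−mL=9300/689 → turn +1·90°
n=2: pose=(-4,7,E); sL=5, sR=25; mL=25, mR=35/2; mL+mR=85/2 → advance +1; mR−mL=-15/2 → turn -1·90°
n=3: pose=(-3,7,S); sL=40, sR=200/37; mL=200/37, mR=1580/37; mL+mR=1780/37 → advance +1; mR−mL=1380/37 → turn +1·90°

0 100/29 100/49 100/49 6350/1421 -3 8 W
1 200/13 200/53 200/53 11900/689 -4 8 S
2 5 25 25 35/2 -4 7 E
3 40 200/37 200/37 1580/37 -3 7 S
final -3 6 E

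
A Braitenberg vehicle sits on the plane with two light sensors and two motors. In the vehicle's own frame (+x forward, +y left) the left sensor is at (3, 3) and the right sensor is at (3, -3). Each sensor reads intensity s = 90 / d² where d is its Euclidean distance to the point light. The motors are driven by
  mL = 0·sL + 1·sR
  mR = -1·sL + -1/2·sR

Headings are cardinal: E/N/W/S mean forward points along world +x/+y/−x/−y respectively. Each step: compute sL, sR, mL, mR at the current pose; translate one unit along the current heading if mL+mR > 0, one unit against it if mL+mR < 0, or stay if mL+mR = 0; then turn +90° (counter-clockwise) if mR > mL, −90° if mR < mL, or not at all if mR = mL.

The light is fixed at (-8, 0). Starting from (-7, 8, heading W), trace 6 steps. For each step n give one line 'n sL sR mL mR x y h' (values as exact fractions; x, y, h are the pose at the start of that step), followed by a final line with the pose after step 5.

n=0: pose=(-7,8,W); sL=90/29, sR=18/25; mL=18/25, mR=-2511/725; mL+mR=-1989/725 → advance -1; mR−mL=-3033/725 → turn -1·90°
n=1: pose=(-6,8,N); sL=45/61, sR=45/73; mL=45/73, mR=-9315/8906; mL+mR=-3825/8906 → advance -1; mR−mL=-14805/8906 → turn -1·90°
n=2: pose=(-6,7,E); sL=18/25, sR=90/41; mL=90/41, mR=-1863/1025; mL+mR=387/1025 → advance +1; mR−mL=-4113/1025 → turn -1·90°
n=3: pose=(-5,7,S); sL=45/26, sR=45/8; mL=45/8, mR=-945/208; mL+mR=225/208 → advance +1; mR−mL=-2115/208 → turn -1·90°
n=4: pose=(-5,6,W); sL=10, sR=10/9; mL=10/9, mR=-95/9; mL+mR=-85/9 → advance -1; mR−mL=-35/3 → turn -1·90°
n=5: pose=(-4,6,N); sL=45/41, sR=9/13; mL=9/13, mR=-1539/1066; mL+mR=-801/1066 → advance -1; mR−mL=-2277/1066 → turn -1·90°

0 90/29 18/25 18/25 -2511/725 -7 8 W
1 45/61 45/73 45/73 -9315/8906 -6 8 N
2 18/25 90/41 90/41 -1863/1025 -6 7 E
3 45/26 45/8 45/8 -945/208 -5 7 S
4 10 10/9 10/9 -95/9 -5 6 W
5 45/41 9/13 9/13 -1539/1066 -4 6 N
final -4 5 E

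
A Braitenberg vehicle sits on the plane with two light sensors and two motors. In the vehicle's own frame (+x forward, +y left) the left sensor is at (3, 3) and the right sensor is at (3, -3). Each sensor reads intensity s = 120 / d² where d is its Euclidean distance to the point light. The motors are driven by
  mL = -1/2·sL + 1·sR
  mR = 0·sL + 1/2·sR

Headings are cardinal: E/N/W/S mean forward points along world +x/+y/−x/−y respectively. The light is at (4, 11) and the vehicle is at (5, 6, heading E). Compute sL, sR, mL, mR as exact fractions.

6 3/2 -3/2 3/4

left sensor world pos  = (8, 9); dL² = 20
right sensor world pos = (8, 3); dR² = 80
sL = 120/20 = 6
sR = 120/80 = 3/2
mL = -1/2·sL + 1·sR = -3/2
mR = 0·sL + 1/2·sR = 3/4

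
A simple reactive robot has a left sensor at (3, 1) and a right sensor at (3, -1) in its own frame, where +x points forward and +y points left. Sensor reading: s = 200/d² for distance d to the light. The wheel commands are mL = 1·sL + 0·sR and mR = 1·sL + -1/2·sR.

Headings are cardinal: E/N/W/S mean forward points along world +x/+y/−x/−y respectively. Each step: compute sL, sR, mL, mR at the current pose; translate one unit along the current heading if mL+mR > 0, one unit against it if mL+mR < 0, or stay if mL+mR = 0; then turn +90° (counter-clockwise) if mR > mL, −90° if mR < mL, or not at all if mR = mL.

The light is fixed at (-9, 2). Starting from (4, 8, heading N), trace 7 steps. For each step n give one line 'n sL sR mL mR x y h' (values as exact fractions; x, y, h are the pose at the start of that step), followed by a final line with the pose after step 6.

n=0: pose=(4,8,N); sL=8/9, sR=200/277; mL=8/9, mR=1316/2493; mL+mR=3532/2493 → advance +1; mR−mL=-100/277 → turn -1·90°
n=1: pose=(4,9,E); sL=5/8, sR=50/73; mL=5/8, mR=165/584; mL+mR=265/292 → advance +1; mR−mL=-25/73 → turn -1·90°
n=2: pose=(5,9,S); sL=200/241, sR=40/37; mL=200/241, mR=2580/8917; mL+mR=9980/8917 → advance +1; mR−mL=-20/37 → turn -1·90°
n=3: pose=(5,8,W); sL=100/73, sR=20/17; mL=100/73, mR=970/1241; mL+mR=2670/1241 → advance +1; mR−mL=-10/17 → turn -1·90°
n=4: pose=(4,8,N); sL=8/9, sR=200/277; mL=8/9, mR=1316/2493; mL+mR=3532/2493 → advance +1; mR−mL=-100/277 → turn -1·90°
n=5: pose=(4,9,E); sL=5/8, sR=50/73; mL=5/8, mR=165/584; mL+mR=265/292 → advance +1; mR−mL=-25/73 → turn -1·90°
n=6: pose=(5,9,S); sL=200/241, sR=40/37; mL=200/241, mR=2580/8917; mL+mR=9980/8917 → advance +1; mR−mL=-20/37 → turn -1·90°

0 8/9 200/277 8/9 1316/2493 4 8 N
1 5/8 50/73 5/8 165/584 4 9 E
2 200/241 40/37 200/241 2580/8917 5 9 S
3 100/73 20/17 100/73 970/1241 5 8 W
4 8/9 200/277 8/9 1316/2493 4 8 N
5 5/8 50/73 5/8 165/584 4 9 E
6 200/241 40/37 200/241 2580/8917 5 9 S
final 5 8 W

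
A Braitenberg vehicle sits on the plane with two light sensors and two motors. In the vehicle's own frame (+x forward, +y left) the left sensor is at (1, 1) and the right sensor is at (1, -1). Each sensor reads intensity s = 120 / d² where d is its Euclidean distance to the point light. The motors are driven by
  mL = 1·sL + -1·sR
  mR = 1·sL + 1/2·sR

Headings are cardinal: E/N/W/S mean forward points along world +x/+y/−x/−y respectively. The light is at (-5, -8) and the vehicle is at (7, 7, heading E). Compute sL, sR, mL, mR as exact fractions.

24/85 24/73 -288/6205 2772/6205

left sensor world pos  = (8, 8); dL² = 425
right sensor world pos = (8, 6); dR² = 365
sL = 120/425 = 24/85
sR = 120/365 = 24/73
mL = 1·sL + -1·sR = -288/6205
mR = 1·sL + 1/2·sR = 2772/6205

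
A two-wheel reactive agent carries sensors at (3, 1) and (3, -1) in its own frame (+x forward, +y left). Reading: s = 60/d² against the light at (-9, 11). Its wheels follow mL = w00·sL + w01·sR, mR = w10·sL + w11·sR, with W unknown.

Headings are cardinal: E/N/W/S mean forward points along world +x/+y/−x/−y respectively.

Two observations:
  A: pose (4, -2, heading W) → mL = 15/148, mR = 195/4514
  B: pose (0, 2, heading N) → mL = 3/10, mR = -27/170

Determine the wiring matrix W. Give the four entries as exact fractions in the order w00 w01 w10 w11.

obs A: pose=(4,-2,W) → sL=15/74, sR=15/61, mL=15/148, mR=195/4514
obs B: pose=(0,2,N) → sL=3/5, sR=15/34, mL=3/10, mR=-27/170
sensor matrix S = [[15/74, 15/61], [3/5, 15/34]]; det S = -8919/153476
solve [mL_A; mL_B] = S·[w00; w01] and [mR_A; mR_B] = S·[w10; w11]:
  w00 = 1/2, w01 = 0, w10 = -1, w11 = 1

1/2 0 -1 1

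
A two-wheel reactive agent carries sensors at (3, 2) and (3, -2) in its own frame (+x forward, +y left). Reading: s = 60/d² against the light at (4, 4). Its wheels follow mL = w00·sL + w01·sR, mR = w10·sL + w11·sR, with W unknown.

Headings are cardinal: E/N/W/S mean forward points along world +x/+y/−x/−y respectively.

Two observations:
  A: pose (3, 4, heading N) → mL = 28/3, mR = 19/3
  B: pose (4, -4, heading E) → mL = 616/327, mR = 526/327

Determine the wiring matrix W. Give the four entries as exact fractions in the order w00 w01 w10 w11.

1 1 1 1/2

obs A: pose=(3,4,N) → sL=10/3, sR=6, mL=28/3, mR=19/3
obs B: pose=(4,-4,E) → sL=4/3, sR=60/109, mL=616/327, mR=526/327
sensor matrix S = [[10/3, 6], [4/3, 60/109]]; det S = -672/109
solve [mL_A; mL_B] = S·[w00; w01] and [mR_A; mR_B] = S·[w10; w11]:
  w00 = 1, w01 = 1, w10 = 1, w11 = 1/2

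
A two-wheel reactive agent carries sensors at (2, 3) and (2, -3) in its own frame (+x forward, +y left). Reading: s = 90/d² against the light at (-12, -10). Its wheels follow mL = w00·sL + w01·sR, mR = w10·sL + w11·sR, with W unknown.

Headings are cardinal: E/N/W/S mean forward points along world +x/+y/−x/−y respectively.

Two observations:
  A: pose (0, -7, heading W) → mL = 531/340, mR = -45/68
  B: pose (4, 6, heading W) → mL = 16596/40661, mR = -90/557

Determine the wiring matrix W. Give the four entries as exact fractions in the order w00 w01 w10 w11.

obs A: pose=(0,-7,W) → sL=9/10, sR=45/68, mL=531/340, mR=-45/68
obs B: pose=(4,6,W) → sL=18/73, sR=90/557, mL=16596/40661, mR=-90/557
sensor matrix S = [[9/10, 45/68], [18/73, 90/557]]; det S = -24543/1382474
solve [mL_A; mL_B] = S·[w00; w01] and [mR_A; mR_B] = S·[w10; w11]:
  w00 = 1, w01 = 1, w10 = 0, w11 = -1

1 1 0 -1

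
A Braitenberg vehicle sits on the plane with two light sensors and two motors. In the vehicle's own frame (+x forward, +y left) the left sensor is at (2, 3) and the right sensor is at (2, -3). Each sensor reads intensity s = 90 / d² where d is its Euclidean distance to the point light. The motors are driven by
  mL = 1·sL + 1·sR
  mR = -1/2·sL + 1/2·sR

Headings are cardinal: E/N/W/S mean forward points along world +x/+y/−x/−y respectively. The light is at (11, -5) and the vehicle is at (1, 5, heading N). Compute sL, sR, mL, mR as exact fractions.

left sensor world pos  = (-2, 7); dL² = 313
right sensor world pos = (4, 7); dR² = 193
sL = 90/313 = 90/313
sR = 90/193 = 90/193
mL = 1·sL + 1·sR = 45540/60409
mR = -1/2·sL + 1/2·sR = 5400/60409

90/313 90/193 45540/60409 5400/60409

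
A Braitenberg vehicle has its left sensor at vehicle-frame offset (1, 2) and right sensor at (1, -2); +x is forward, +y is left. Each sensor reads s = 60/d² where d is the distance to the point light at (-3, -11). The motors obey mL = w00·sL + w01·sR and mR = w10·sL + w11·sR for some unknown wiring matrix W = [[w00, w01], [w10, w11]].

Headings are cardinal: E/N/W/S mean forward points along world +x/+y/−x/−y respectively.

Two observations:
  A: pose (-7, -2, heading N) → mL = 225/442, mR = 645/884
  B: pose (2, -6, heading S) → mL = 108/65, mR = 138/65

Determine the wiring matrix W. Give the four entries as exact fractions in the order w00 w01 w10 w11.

obs A: pose=(-7,-2,N) → sL=15/34, sR=15/26, mL=225/442, mR=645/884
obs B: pose=(2,-6,S) → sL=12/13, sR=12/5, mL=108/65, mR=138/65
sensor matrix S = [[15/34, 15/26], [12/13, 12/5]]; det S = 1512/2873
solve [mL_A; mL_B] = S·[w00; w01] and [mR_A; mR_B] = S·[w10; w11]:
  w00 = 1/2, w01 = 1/2, w10 = 1, w11 = 1/2

1/2 1/2 1 1/2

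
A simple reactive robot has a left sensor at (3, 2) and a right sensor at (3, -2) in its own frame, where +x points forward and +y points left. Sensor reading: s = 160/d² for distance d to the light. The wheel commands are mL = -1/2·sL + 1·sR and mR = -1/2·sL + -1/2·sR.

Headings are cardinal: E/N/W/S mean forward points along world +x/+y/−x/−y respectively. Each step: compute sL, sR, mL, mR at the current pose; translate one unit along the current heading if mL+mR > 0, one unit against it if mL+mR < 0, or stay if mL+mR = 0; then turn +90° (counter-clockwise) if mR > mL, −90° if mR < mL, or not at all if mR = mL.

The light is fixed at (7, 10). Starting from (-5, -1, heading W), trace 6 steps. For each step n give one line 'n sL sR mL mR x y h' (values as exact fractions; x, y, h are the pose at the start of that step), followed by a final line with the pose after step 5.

0 80/197 80/153 9640/30141 -14000/30141 -5 -1 W
1 160/233 32/29 5136/6757 -6048/6757 -4 -1 N
2 40/41 8/13 68/533 -424/533 -4 -2 E
3 32/65 160/421 3664/27365 -11936/27365 -5 -2 S
4 80/197 80/153 9640/30141 -14000/30141 -5 -1 W
5 160/233 32/29 5136/6757 -6048/6757 -4 -1 N
final -4 -2 E

n=0: pose=(-5,-1,W); sL=80/197, sR=80/153; mL=9640/30141, mR=-14000/30141; mL+mR=-4360/30141 → advance -1; mR−mL=-40/51 → turn -1·90°
n=1: pose=(-4,-1,N); sL=160/233, sR=32/29; mL=5136/6757, mR=-6048/6757; mL+mR=-912/6757 → advance -1; mR−mL=-48/29 → turn -1·90°
n=2: pose=(-4,-2,E); sL=40/41, sR=8/13; mL=68/533, mR=-424/533; mL+mR=-356/533 → advance -1; mR−mL=-12/13 → turn -1·90°
n=3: pose=(-5,-2,S); sL=32/65, sR=160/421; mL=3664/27365, mR=-11936/27365; mL+mR=-8272/27365 → advance -1; mR−mL=-240/421 → turn -1·90°
n=4: pose=(-5,-1,W); sL=80/197, sR=80/153; mL=9640/30141, mR=-14000/30141; mL+mR=-4360/30141 → advance -1; mR−mL=-40/51 → turn -1·90°
n=5: pose=(-4,-1,N); sL=160/233, sR=32/29; mL=5136/6757, mR=-6048/6757; mL+mR=-912/6757 → advance -1; mR−mL=-48/29 → turn -1·90°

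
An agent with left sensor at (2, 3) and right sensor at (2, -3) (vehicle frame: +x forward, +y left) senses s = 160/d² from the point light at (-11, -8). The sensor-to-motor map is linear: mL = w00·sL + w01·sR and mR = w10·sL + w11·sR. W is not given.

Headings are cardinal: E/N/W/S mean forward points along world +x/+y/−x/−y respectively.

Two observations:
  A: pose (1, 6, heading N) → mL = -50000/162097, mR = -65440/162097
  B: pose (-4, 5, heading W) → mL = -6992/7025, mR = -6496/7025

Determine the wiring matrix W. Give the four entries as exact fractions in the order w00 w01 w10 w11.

-1 1/2 -1/2 -1/2

obs A: pose=(1,6,N) → sL=160/337, sR=160/481, mL=-50000/162097, mR=-65440/162097
obs B: pose=(-4,5,W) → sL=32/25, sR=160/281, mL=-6992/7025, mR=-6496/7025
sensor matrix S = [[160/337, 160/481], [32/25, 160/281]]; det S = -35401728/227746285
solve [mL_A; mL_B] = S·[w00; w01] and [mR_A; mR_B] = S·[w10; w11]:
  w00 = -1, w01 = 1/2, w10 = -1/2, w11 = -1/2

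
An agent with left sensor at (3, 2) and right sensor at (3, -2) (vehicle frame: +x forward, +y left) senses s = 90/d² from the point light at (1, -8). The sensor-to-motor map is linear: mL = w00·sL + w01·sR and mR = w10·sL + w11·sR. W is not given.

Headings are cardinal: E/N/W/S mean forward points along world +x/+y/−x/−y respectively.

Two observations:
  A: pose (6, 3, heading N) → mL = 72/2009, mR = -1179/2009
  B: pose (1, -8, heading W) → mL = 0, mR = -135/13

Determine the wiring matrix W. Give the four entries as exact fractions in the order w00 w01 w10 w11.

obs A: pose=(6,3,N) → sL=18/41, sR=18/49, mL=72/2009, mR=-1179/2009
obs B: pose=(1,-8,W) → sL=90/13, sR=90/13, mL=0, mR=-135/13
sensor matrix S = [[18/41, 18/49], [90/13, 90/13]]; det S = 12960/26117
solve [mL_A; mL_B] = S·[w00; w01] and [mR_A; mR_B] = S·[w10; w11]:
  w00 = 1/2, w01 = -1/2, w10 = -1/2, w11 = -1

1/2 -1/2 -1/2 -1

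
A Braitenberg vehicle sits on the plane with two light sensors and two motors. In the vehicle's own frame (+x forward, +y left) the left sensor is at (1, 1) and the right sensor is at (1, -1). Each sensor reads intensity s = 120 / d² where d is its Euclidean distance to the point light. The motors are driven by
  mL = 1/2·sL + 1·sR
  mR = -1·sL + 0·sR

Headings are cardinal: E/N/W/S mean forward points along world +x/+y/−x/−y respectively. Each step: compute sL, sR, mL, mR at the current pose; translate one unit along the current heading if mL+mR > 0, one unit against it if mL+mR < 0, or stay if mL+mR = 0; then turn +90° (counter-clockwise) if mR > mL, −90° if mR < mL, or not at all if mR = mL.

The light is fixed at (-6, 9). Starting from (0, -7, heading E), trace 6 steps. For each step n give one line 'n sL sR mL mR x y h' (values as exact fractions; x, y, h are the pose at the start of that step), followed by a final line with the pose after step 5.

n=0: pose=(0,-7,E); sL=60/137, sR=60/169; mL=13290/23153, mR=-60/137; mL+mR=3150/23153 → advance +1; mR−mL=-23430/23153 → turn -1·90°
n=1: pose=(1,-7,S); sL=120/353, sR=24/65; mL=12372/22945, mR=-120/353; mL+mR=4572/22945 → advance +1; mR−mL=-20172/22945 → turn -1·90°
n=2: pose=(1,-8,W); sL=1/3, sR=30/73; mL=253/438, mR=-1/3; mL+mR=107/438 → advance +1; mR−mL=-133/146 → turn -1·90°
n=3: pose=(0,-8,N); sL=120/281, sR=24/61; mL=10404/17141, mR=-120/281; mL+mR=3084/17141 → advance +1; mR−mL=-17724/17141 → turn -1·90°
n=4: pose=(0,-7,E); sL=60/137, sR=60/169; mL=13290/23153, mR=-60/137; mL+mR=3150/23153 → advance +1; mR−mL=-23430/23153 → turn -1·90°
n=5: pose=(1,-7,S); sL=120/353, sR=24/65; mL=12372/22945, mR=-120/353; mL+mR=4572/22945 → advance +1; mR−mL=-20172/22945 → turn -1·90°

0 60/137 60/169 13290/23153 -60/137 0 -7 E
1 120/353 24/65 12372/22945 -120/353 1 -7 S
2 1/3 30/73 253/438 -1/3 1 -8 W
3 120/281 24/61 10404/17141 -120/281 0 -8 N
4 60/137 60/169 13290/23153 -60/137 0 -7 E
5 120/353 24/65 12372/22945 -120/353 1 -7 S
final 1 -8 W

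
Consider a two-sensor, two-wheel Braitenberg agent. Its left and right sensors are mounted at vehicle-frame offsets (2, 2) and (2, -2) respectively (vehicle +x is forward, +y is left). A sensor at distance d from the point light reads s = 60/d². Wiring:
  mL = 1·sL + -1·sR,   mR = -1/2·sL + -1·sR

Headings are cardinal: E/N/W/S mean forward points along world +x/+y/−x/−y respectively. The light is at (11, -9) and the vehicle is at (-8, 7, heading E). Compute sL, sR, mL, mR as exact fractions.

left sensor world pos  = (-6, 9); dL² = 613
right sensor world pos = (-6, 5); dR² = 485
sL = 60/613 = 60/613
sR = 60/485 = 12/97
mL = 1·sL + -1·sR = -1536/59461
mR = -1/2·sL + -1·sR = -10266/59461

60/613 12/97 -1536/59461 -10266/59461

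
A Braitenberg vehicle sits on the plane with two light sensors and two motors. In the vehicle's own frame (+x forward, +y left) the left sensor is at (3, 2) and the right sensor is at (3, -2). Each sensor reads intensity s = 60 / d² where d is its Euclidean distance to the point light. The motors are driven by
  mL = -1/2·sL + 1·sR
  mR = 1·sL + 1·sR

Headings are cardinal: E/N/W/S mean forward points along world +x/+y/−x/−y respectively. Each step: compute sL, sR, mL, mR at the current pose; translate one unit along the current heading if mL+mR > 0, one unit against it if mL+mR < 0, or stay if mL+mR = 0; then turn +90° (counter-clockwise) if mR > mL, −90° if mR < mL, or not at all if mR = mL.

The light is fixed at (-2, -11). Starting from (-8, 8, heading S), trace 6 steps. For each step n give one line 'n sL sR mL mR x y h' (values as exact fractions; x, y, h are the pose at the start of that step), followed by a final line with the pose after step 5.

0 15/68 3/16 21/272 111/272 -8 8 S
1 60/409 12/53 3318/21677 8088/21677 -8 7 E
2 6/49 2/15 53/735 188/735 -7 7 N
3 60/353 12/101 1206/35653 10296/35653 -7 8 W
4 15/68 3/16 21/272 111/272 -8 8 S
5 60/409 12/53 3318/21677 8088/21677 -8 7 E
final -7 7 N

n=0: pose=(-8,8,S); sL=15/68, sR=3/16; mL=21/272, mR=111/272; mL+mR=33/68 → advance +1; mR−mL=45/136 → turn +1·90°
n=1: pose=(-8,7,E); sL=60/409, sR=12/53; mL=3318/21677, mR=8088/21677; mL+mR=11406/21677 → advance +1; mR−mL=90/409 → turn +1·90°
n=2: pose=(-7,7,N); sL=6/49, sR=2/15; mL=53/735, mR=188/735; mL+mR=241/735 → advance +1; mR−mL=9/49 → turn +1·90°
n=3: pose=(-7,8,W); sL=60/353, sR=12/101; mL=1206/35653, mR=10296/35653; mL+mR=11502/35653 → advance +1; mR−mL=90/353 → turn +1·90°
n=4: pose=(-8,8,S); sL=15/68, sR=3/16; mL=21/272, mR=111/272; mL+mR=33/68 → advance +1; mR−mL=45/136 → turn +1·90°
n=5: pose=(-8,7,E); sL=60/409, sR=12/53; mL=3318/21677, mR=8088/21677; mL+mR=11406/21677 → advance +1; mR−mL=90/409 → turn +1·90°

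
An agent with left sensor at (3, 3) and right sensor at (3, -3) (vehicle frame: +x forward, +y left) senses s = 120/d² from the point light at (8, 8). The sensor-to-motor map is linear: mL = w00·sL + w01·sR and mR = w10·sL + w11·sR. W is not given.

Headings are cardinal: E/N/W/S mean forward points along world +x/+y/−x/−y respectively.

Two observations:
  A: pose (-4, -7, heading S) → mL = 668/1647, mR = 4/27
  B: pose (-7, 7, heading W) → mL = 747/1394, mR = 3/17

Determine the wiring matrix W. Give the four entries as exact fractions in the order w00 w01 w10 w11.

obs A: pose=(-4,-7,S) → sL=8/27, sR=40/183, mL=668/1647, mR=4/27
obs B: pose=(-7,7,W) → sL=6/17, sR=15/41, mL=747/1394, mR=3/17
sensor matrix S = [[8/27, 40/183], [6/17, 15/41]]; det S = 11960/382653
solve [mL_A; mL_B] = S·[w00; w01] and [mR_A; mR_B] = S·[w10; w11]:
  w00 = 1, w01 = 1/2, w10 = 1/2, w11 = 0

1 1/2 1/2 0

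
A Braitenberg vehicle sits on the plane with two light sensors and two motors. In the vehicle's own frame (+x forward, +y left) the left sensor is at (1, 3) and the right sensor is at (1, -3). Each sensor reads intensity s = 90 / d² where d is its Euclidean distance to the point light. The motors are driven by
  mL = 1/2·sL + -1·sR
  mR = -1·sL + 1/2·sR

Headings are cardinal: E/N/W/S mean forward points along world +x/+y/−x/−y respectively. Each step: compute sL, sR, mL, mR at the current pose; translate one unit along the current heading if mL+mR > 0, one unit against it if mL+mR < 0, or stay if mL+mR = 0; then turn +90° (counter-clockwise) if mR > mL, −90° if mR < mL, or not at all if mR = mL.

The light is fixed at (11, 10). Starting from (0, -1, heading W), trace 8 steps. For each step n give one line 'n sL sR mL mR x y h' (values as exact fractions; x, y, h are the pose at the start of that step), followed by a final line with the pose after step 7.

0 9/34 45/104 -531/1768 -171/3536 0 -1 W
1 90/193 90/313 -3285/60409 -19485/60409 1 -1 S
2 9/29 9/17 -369/986 -45/986 1 0 W
3 90/157 18/53 -441/8321 -3357/8321 2 0 S
4 45/122 45/68 -495/1037 -315/8296 2 1 W
5 18/25 90/221 -261/5525 -2853/5525 3 1 S
6 45/101 45/53 -6705/10706 -225/10706 3 2 W
7 90/97 90/181 -585/17557 -11925/17557 4 2 S
final 4 3 W

n=0: pose=(0,-1,W); sL=9/34, sR=45/104; mL=-531/1768, mR=-171/3536; mL+mR=-1233/3536 → advance -1; mR−mL=891/3536 → turn +1·90°
n=1: pose=(1,-1,S); sL=90/193, sR=90/313; mL=-3285/60409, mR=-19485/60409; mL+mR=-22770/60409 → advance -1; mR−mL=-16200/60409 → turn -1·90°
n=2: pose=(1,0,W); sL=9/29, sR=9/17; mL=-369/986, mR=-45/986; mL+mR=-207/493 → advance -1; mR−mL=162/493 → turn +1·90°
n=3: pose=(2,0,S); sL=90/157, sR=18/53; mL=-441/8321, mR=-3357/8321; mL+mR=-3798/8321 → advance -1; mR−mL=-2916/8321 → turn -1·90°
n=4: pose=(2,1,W); sL=45/122, sR=45/68; mL=-495/1037, mR=-315/8296; mL+mR=-4275/8296 → advance -1; mR−mL=3645/8296 → turn +1·90°
n=5: pose=(3,1,S); sL=18/25, sR=90/221; mL=-261/5525, mR=-2853/5525; mL+mR=-3114/5525 → advance -1; mR−mL=-2592/5525 → turn -1·90°
n=6: pose=(3,2,W); sL=45/101, sR=45/53; mL=-6705/10706, mR=-225/10706; mL+mR=-3465/5353 → advance -1; mR−mL=3240/5353 → turn +1·90°
n=7: pose=(4,2,S); sL=90/97, sR=90/181; mL=-585/17557, mR=-11925/17557; mL+mR=-12510/17557 → advance -1; mR−mL=-11340/17557 → turn -1·90°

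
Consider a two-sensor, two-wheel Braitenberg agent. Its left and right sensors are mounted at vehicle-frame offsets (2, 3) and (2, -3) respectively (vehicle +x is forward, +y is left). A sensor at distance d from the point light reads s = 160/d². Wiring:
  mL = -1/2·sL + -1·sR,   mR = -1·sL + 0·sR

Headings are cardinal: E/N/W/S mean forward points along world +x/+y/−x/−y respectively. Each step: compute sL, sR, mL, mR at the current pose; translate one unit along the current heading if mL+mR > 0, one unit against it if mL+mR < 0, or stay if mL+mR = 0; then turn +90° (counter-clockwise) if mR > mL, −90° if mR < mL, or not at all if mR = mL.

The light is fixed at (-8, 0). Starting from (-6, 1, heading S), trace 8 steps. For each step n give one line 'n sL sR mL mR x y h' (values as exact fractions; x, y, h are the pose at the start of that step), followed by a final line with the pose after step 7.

n=0: pose=(-6,1,S); sL=80/13, sR=80; mL=-1080/13, mR=-80/13; mL+mR=-1160/13 → advance -1; mR−mL=1000/13 → turn +1·90°
n=1: pose=(-6,2,E); sL=160/41, sR=160/17; mL=-7920/697, mR=-160/41; mL+mR=-10640/697 → advance -1; mR−mL=5200/697 → turn +1·90°
n=2: pose=(-7,2,N); sL=8, sR=5; mL=-9, mR=-8; mL+mR=-17 → advance -1; mR−mL=1 → turn +1·90°
n=3: pose=(-7,1,W); sL=32, sR=160/17; mL=-432/17, mR=-32; mL+mR=-976/17 → advance -1; mR−mL=-112/17 → turn -1·90°
n=4: pose=(-6,1,N); sL=16, sR=80/17; mL=-216/17, mR=-16; mL+mR=-488/17 → advance -1; mR−mL=-56/17 → turn -1·90°
n=5: pose=(-6,0,E); sL=32/5, sR=32/5; mL=-48/5, mR=-32/5; mL+mR=-16 → advance -1; mR−mL=16/5 → turn +1·90°
n=6: pose=(-7,0,N); sL=20, sR=8; mL=-18, mR=-20; mL+mR=-38 → advance -1; mR−mL=-2 → turn -1·90°
n=7: pose=(-7,-1,E); sL=160/13, sR=32/5; mL=-816/65, mR=-160/13; mL+mR=-1616/65 → advance -1; mR−mL=16/65 → turn +1·90°

0 80/13 80 -1080/13 -80/13 -6 1 S
1 160/41 160/17 -7920/697 -160/41 -6 2 E
2 8 5 -9 -8 -7 2 N
3 32 160/17 -432/17 -32 -7 1 W
4 16 80/17 -216/17 -16 -6 1 N
5 32/5 32/5 -48/5 -32/5 -6 0 E
6 20 8 -18 -20 -7 0 N
7 160/13 32/5 -816/65 -160/13 -7 -1 E
final -8 -1 N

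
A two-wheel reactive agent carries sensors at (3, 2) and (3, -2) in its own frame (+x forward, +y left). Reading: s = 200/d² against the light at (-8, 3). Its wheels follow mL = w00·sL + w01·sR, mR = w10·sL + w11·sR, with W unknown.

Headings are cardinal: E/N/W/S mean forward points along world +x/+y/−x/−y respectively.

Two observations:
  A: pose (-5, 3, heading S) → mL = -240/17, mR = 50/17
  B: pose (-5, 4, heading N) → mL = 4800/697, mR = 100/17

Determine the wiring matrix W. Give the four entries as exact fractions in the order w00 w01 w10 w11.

obs A: pose=(-5,3,S) → sL=100/17, sR=20, mL=-240/17, mR=50/17
obs B: pose=(-5,4,N) → sL=200/17, sR=200/41, mL=4800/697, mR=100/17
sensor matrix S = [[100/17, 20], [200/17, 200/41]]; det S = -144000/697
solve [mL_A; mL_B] = S·[w00; w01] and [mR_A; mR_B] = S·[w10; w11]:
  w00 = 1, w01 = -1, w10 = 1/2, w11 = 0

1 -1 1/2 0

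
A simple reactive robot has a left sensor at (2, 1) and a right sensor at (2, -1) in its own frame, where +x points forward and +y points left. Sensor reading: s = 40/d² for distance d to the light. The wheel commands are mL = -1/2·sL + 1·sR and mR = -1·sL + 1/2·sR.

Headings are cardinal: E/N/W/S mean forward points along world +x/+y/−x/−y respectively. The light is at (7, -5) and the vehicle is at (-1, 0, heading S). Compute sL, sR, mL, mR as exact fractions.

left sensor world pos  = (0, -2); dL² = 58
right sensor world pos = (-2, -2); dR² = 90
sL = 40/58 = 20/29
sR = 40/90 = 4/9
mL = -1/2·sL + 1·sR = 26/261
mR = -1·sL + 1/2·sR = -122/261

20/29 4/9 26/261 -122/261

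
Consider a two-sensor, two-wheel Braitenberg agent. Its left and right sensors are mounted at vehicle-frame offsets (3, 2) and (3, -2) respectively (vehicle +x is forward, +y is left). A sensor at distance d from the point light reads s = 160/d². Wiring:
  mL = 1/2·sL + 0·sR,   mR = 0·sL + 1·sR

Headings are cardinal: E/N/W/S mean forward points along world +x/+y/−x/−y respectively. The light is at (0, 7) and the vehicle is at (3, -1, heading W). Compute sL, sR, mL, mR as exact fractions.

8/5 40/9 4/5 40/9

left sensor world pos  = (0, -3); dL² = 100
right sensor world pos = (0, 1); dR² = 36
sL = 160/100 = 8/5
sR = 160/36 = 40/9
mL = 1/2·sL + 0·sR = 4/5
mR = 0·sL + 1·sR = 40/9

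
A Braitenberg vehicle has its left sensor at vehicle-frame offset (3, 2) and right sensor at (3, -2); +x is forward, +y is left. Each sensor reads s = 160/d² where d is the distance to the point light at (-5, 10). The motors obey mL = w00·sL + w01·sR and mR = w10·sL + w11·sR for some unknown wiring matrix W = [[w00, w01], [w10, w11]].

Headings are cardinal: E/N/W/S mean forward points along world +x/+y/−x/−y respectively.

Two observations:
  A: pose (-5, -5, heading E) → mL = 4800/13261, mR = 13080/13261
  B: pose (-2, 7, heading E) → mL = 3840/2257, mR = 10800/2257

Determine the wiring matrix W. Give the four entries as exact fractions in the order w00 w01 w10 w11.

1 -1 1/2 1

obs A: pose=(-5,-5,E) → sL=80/89, sR=80/149, mL=4800/13261, mR=13080/13261
obs B: pose=(-2,7,E) → sL=160/37, sR=160/61, mL=3840/2257, mR=10800/2257
sensor matrix S = [[80/89, 80/149], [160/37, 160/61]]; det S = 1075200/29930077
solve [mL_A; mL_B] = S·[w00; w01] and [mR_A; mR_B] = S·[w10; w11]:
  w00 = 1, w01 = -1, w10 = 1/2, w11 = 1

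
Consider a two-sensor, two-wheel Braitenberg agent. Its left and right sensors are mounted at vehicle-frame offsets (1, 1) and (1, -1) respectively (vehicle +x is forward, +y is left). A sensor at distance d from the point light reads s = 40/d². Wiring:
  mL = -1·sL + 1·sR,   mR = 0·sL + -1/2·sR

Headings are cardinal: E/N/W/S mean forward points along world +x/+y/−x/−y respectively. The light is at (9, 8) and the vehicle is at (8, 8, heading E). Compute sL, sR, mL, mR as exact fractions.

40 40 0 -20

left sensor world pos  = (9, 9); dL² = 1
right sensor world pos = (9, 7); dR² = 1
sL = 40/1 = 40
sR = 40/1 = 40
mL = -1·sL + 1·sR = 0
mR = 0·sL + -1/2·sR = -20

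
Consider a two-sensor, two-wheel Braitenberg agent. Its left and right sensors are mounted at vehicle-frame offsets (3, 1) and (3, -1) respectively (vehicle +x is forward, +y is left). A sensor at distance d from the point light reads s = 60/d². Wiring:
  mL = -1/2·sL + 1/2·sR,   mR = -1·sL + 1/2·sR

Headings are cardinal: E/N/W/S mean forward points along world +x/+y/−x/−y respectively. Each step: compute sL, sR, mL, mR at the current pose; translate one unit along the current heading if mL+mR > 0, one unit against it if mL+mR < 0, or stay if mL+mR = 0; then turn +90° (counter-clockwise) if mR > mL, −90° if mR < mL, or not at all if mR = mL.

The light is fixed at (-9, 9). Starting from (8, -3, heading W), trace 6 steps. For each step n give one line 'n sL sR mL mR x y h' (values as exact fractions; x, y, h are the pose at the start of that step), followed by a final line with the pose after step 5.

0 12/73 60/317 288/23141 -1614/23141 8 -3 W
1 6/37 30/221 -108/8177 -771/8177 9 -3 N
2 4/39 60/637 -8/1911 -106/1911 9 -4 E
3 3/29 15/128 51/7424 -333/7424 8 -4 S
4 12/73 60/317 288/23141 -1614/23141 8 -3 W
5 6/37 30/221 -108/8177 -771/8177 9 -3 N
final 9 -4 E

n=0: pose=(8,-3,W); sL=12/73, sR=60/317; mL=288/23141, mR=-1614/23141; mL+mR=-1326/23141 → advance -1; mR−mL=-6/73 → turn -1·90°
n=1: pose=(9,-3,N); sL=6/37, sR=30/221; mL=-108/8177, mR=-771/8177; mL+mR=-879/8177 → advance -1; mR−mL=-3/37 → turn -1·90°
n=2: pose=(9,-4,E); sL=4/39, sR=60/637; mL=-8/1911, mR=-106/1911; mL+mR=-38/637 → advance -1; mR−mL=-2/39 → turn -1·90°
n=3: pose=(8,-4,S); sL=3/29, sR=15/128; mL=51/7424, mR=-333/7424; mL+mR=-141/3712 → advance -1; mR−mL=-3/58 → turn -1·90°
n=4: pose=(8,-3,W); sL=12/73, sR=60/317; mL=288/23141, mR=-1614/23141; mL+mR=-1326/23141 → advance -1; mR−mL=-6/73 → turn -1·90°
n=5: pose=(9,-3,N); sL=6/37, sR=30/221; mL=-108/8177, mR=-771/8177; mL+mR=-879/8177 → advance -1; mR−mL=-3/37 → turn -1·90°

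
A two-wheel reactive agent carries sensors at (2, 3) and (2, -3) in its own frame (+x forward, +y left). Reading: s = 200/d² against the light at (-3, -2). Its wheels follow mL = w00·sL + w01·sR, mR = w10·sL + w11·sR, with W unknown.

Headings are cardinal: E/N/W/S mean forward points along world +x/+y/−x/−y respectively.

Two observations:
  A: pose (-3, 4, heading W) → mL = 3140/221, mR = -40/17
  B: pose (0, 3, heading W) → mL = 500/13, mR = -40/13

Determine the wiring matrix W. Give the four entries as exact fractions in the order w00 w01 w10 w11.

obs A: pose=(-3,4,W) → sL=200/13, sR=40/17, mL=3140/221, mR=-40/17
obs B: pose=(0,3,W) → sL=40, sR=40/13, mL=500/13, mR=-40/13
sensor matrix S = [[200/13, 40/17], [40, 40/13]]; det S = -134400/2873
solve [mL_A; mL_B] = S·[w00; w01] and [mR_A; mR_B] = S·[w10; w11]:
  w00 = 1, w01 = -1/2, w10 = 0, w11 = -1

1 -1/2 0 -1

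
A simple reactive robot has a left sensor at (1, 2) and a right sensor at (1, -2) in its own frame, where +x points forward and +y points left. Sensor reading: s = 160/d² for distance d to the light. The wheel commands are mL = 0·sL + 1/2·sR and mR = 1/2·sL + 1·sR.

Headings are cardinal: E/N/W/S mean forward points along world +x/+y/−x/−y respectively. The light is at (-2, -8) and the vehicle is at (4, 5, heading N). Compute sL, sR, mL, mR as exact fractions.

40/53 8/13 4/13 684/689

left sensor world pos  = (2, 6); dL² = 212
right sensor world pos = (6, 6); dR² = 260
sL = 160/212 = 40/53
sR = 160/260 = 8/13
mL = 0·sL + 1/2·sR = 4/13
mR = 1/2·sL + 1·sR = 684/689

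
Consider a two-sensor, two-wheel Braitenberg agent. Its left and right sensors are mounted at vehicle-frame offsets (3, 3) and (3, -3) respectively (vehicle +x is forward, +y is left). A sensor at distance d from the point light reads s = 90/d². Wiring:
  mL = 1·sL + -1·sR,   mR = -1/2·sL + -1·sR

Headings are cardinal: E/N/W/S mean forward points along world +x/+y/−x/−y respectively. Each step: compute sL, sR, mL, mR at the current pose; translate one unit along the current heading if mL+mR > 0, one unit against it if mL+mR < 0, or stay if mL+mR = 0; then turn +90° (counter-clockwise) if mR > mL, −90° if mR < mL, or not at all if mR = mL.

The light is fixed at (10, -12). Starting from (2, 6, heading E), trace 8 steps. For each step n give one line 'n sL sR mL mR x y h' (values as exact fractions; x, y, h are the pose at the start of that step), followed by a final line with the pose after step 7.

n=0: pose=(2,6,E); sL=45/233, sR=9/25; mL=-972/5825, mR=-5319/11650; mL+mR=-7263/11650 → advance -1; mR−mL=-135/466 → turn -1·90°
n=1: pose=(1,6,S); sL=10/29, sR=10/41; mL=120/1189, mR=-495/1189; mL+mR=-375/1189 → advance -1; mR−mL=-15/29 → turn -1·90°
n=2: pose=(1,7,W); sL=9/40, sR=45/314; mL=513/6280, mR=-3213/12560; mL+mR=-2187/12560 → advance -1; mR−mL=-27/80 → turn -1·90°
n=3: pose=(2,7,N); sL=18/121, sR=90/509; mL=-1728/61589, mR=-15471/61589; mL+mR=-17199/61589 → advance -1; mR−mL=-27/121 → turn -1·90°
n=4: pose=(2,6,E); sL=45/233, sR=9/25; mL=-972/5825, mR=-5319/11650; mL+mR=-7263/11650 → advance -1; mR−mL=-135/466 → turn -1·90°
n=5: pose=(1,6,S); sL=10/29, sR=10/41; mL=120/1189, mR=-495/1189; mL+mR=-375/1189 → advance -1; mR−mL=-15/29 → turn -1·90°
n=6: pose=(1,7,W); sL=9/40, sR=45/314; mL=513/6280, mR=-3213/12560; mL+mR=-2187/12560 → advance -1; mR−mL=-27/80 → turn -1·90°
n=7: pose=(2,7,N); sL=18/121, sR=90/509; mL=-1728/61589, mR=-15471/61589; mL+mR=-17199/61589 → advance -1; mR−mL=-27/121 → turn -1·90°

0 45/233 9/25 -972/5825 -5319/11650 2 6 E
1 10/29 10/41 120/1189 -495/1189 1 6 S
2 9/40 45/314 513/6280 -3213/12560 1 7 W
3 18/121 90/509 -1728/61589 -15471/61589 2 7 N
4 45/233 9/25 -972/5825 -5319/11650 2 6 E
5 10/29 10/41 120/1189 -495/1189 1 6 S
6 9/40 45/314 513/6280 -3213/12560 1 7 W
7 18/121 90/509 -1728/61589 -15471/61589 2 7 N
final 2 6 E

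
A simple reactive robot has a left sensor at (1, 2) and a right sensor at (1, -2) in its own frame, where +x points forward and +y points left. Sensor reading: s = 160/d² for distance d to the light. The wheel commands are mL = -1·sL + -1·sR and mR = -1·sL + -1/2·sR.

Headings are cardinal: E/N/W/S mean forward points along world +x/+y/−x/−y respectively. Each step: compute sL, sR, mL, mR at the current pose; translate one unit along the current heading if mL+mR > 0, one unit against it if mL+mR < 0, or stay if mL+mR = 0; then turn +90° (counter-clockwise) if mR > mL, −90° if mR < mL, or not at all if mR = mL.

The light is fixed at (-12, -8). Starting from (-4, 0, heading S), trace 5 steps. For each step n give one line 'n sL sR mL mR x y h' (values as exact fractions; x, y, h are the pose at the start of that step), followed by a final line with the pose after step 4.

0 160/149 32/17 -7488/2533 -5104/2533 -4 0 S
1 80/101 16/13 -2656/1313 -1848/1313 -4 1 E
2 32/25 160/181 -9792/4525 -7792/4525 -5 1 N
3 20/9 20/17 -520/153 -430/153 -5 0 W
4 160/149 32/17 -7488/2533 -5104/2533 -4 0 S
final -4 1 E

n=0: pose=(-4,0,S); sL=160/149, sR=32/17; mL=-7488/2533, mR=-5104/2533; mL+mR=-12592/2533 → advance -1; mR−mL=16/17 → turn +1·90°
n=1: pose=(-4,1,E); sL=80/101, sR=16/13; mL=-2656/1313, mR=-1848/1313; mL+mR=-4504/1313 → advance -1; mR−mL=8/13 → turn +1·90°
n=2: pose=(-5,1,N); sL=32/25, sR=160/181; mL=-9792/4525, mR=-7792/4525; mL+mR=-17584/4525 → advance -1; mR−mL=80/181 → turn +1·90°
n=3: pose=(-5,0,W); sL=20/9, sR=20/17; mL=-520/153, mR=-430/153; mL+mR=-950/153 → advance -1; mR−mL=10/17 → turn +1·90°
n=4: pose=(-4,0,S); sL=160/149, sR=32/17; mL=-7488/2533, mR=-5104/2533; mL+mR=-12592/2533 → advance -1; mR−mL=16/17 → turn +1·90°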